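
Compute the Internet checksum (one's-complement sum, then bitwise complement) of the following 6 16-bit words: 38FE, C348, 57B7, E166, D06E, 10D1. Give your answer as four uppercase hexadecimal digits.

E95A

One's-complement addition (fold any carry out of bit 15 back into bit 0):
  0x38FE + 0xC348 = 0x0FC46
  0xFC46 + 0x57B7 = 0x153FD → wrap carry → 0x53FE
  0x53FE + 0xE166 = 0x13564 → wrap carry → 0x3565
  0x3565 + 0xD06E = 0x105D3 → wrap carry → 0x05D4
  0x05D4 + 0x10D1 = 0x016A5
One's-complement sum = 0x16A5.
Checksum = ~0x16A5 & 0xFFFF = 0xE95A.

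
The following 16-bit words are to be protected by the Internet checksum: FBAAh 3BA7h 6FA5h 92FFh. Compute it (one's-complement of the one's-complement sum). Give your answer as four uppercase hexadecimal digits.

C608

One's-complement addition (fold any carry out of bit 15 back into bit 0):
  0xFBAA + 0x3BA7 = 0x13751 → wrap carry → 0x3752
  0x3752 + 0x6FA5 = 0x0A6F7
  0xA6F7 + 0x92FF = 0x139F6 → wrap carry → 0x39F7
One's-complement sum = 0x39F7.
Checksum = ~0x39F7 & 0xFFFF = 0xC608.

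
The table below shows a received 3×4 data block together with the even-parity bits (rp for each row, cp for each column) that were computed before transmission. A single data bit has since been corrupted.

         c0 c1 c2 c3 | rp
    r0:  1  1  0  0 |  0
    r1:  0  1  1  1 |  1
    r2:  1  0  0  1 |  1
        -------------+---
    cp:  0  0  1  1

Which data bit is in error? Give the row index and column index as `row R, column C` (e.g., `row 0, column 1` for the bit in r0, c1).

row 2, column 3

Recompute each row's even parity and compare to rp:
  r0: data parity 0, sent rp 0 → ok
  r1: data parity 1, sent rp 1 → ok
  r2: data parity 0, sent rp 1 → mismatch
Recompute each column's even parity and compare to cp:
  c0: data parity 0, sent cp 0 → ok
  c1: data parity 0, sent cp 0 → ok
  c2: data parity 1, sent cp 1 → ok
  c3: data parity 0, sent cp 1 → mismatch
Exactly one row (r2) and one column (c3) fail → the flipped bit is at their intersection.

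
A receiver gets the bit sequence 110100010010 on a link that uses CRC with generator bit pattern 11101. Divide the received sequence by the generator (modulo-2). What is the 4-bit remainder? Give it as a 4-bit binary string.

Modulo-2 division of 110100010010 by 11101:
  pos 0: 11010 XOR 11101 = 00111
  pos 2: 11100 XOR 11101 = 00001
  pos 6: 11001 XOR 11101 = 00100
Remainder = 1000 (nonzero — an error is detected).

1000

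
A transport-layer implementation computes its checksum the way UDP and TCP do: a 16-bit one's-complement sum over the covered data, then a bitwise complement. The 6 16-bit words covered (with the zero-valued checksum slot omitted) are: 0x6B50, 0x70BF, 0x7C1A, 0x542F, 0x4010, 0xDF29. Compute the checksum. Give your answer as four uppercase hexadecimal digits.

One's-complement addition (fold any carry out of bit 15 back into bit 0):
  0x6B50 + 0x70BF = 0x0DC0F
  0xDC0F + 0x7C1A = 0x15829 → wrap carry → 0x582A
  0x582A + 0x542F = 0x0AC59
  0xAC59 + 0x4010 = 0x0EC69
  0xEC69 + 0xDF29 = 0x1CB92 → wrap carry → 0xCB93
One's-complement sum = 0xCB93.
Checksum = ~0xCB93 & 0xFFFF = 0x346C.

346C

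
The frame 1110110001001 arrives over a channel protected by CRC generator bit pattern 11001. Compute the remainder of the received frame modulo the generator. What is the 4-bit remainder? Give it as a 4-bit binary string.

Modulo-2 division of 1110110001001 by 11001:
  pos 0: 11101 XOR 11001 = 00100
  pos 2: 10010 XOR 11001 = 01011
  pos 3: 10110 XOR 11001 = 01111
  pos 4: 11110 XOR 11001 = 00111
  pos 6: 11110 XOR 11001 = 00111
  pos 8: 11101 XOR 11001 = 00100
Remainder = 0100 (nonzero — an error is detected).

0100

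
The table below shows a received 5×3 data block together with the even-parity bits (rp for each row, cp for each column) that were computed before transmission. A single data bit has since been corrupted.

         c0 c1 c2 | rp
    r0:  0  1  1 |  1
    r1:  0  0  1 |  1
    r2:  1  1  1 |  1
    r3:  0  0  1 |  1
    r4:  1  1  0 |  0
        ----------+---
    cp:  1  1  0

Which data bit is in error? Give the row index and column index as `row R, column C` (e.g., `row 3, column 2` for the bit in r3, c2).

row 0, column 0

Recompute each row's even parity and compare to rp:
  r0: data parity 0, sent rp 1 → mismatch
  r1: data parity 1, sent rp 1 → ok
  r2: data parity 1, sent rp 1 → ok
  r3: data parity 1, sent rp 1 → ok
  r4: data parity 0, sent rp 0 → ok
Recompute each column's even parity and compare to cp:
  c0: data parity 0, sent cp 1 → mismatch
  c1: data parity 1, sent cp 1 → ok
  c2: data parity 0, sent cp 0 → ok
Exactly one row (r0) and one column (c0) fail → the flipped bit is at their intersection.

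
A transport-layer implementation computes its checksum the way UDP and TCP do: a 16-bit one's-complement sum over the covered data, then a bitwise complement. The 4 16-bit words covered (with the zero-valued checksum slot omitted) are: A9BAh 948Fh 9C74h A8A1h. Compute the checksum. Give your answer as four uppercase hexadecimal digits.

One's-complement addition (fold any carry out of bit 15 back into bit 0):
  0xA9BA + 0x948F = 0x13E49 → wrap carry → 0x3E4A
  0x3E4A + 0x9C74 = 0x0DABE
  0xDABE + 0xA8A1 = 0x1835F → wrap carry → 0x8360
One's-complement sum = 0x8360.
Checksum = ~0x8360 & 0xFFFF = 0x7C9F.

7C9F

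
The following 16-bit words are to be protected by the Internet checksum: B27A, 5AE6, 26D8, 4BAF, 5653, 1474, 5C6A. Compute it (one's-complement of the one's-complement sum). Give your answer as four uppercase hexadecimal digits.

One's-complement addition (fold any carry out of bit 15 back into bit 0):
  0xB27A + 0x5AE6 = 0x10D60 → wrap carry → 0x0D61
  0x0D61 + 0x26D8 = 0x03439
  0x3439 + 0x4BAF = 0x07FE8
  0x7FE8 + 0x5653 = 0x0D63B
  0xD63B + 0x1474 = 0x0EAAF
  0xEAAF + 0x5C6A = 0x14719 → wrap carry → 0x471A
One's-complement sum = 0x471A.
Checksum = ~0x471A & 0xFFFF = 0xB8E5.

B8E5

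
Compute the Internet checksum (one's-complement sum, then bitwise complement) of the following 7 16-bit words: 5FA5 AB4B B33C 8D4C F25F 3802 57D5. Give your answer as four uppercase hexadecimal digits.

324E

One's-complement addition (fold any carry out of bit 15 back into bit 0):
  0x5FA5 + 0xAB4B = 0x10AF0 → wrap carry → 0x0AF1
  0x0AF1 + 0xB33C = 0x0BE2D
  0xBE2D + 0x8D4C = 0x14B79 → wrap carry → 0x4B7A
  0x4B7A + 0xF25F = 0x13DD9 → wrap carry → 0x3DDA
  0x3DDA + 0x3802 = 0x075DC
  0x75DC + 0x57D5 = 0x0CDB1
One's-complement sum = 0xCDB1.
Checksum = ~0xCDB1 & 0xFFFF = 0x324E.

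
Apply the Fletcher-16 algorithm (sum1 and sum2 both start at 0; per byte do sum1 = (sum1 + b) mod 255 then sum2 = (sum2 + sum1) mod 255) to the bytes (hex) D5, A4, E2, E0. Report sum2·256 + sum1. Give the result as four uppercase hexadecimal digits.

Running sums (mod 255):
  after byte 0 (D5): sum1=213, sum2=213
  after byte 1 (A4): sum1=122, sum2=80
  after byte 2 (E2): sum1=93, sum2=173
  after byte 3 (E0): sum1=62, sum2=235
Checksum = sum2·256 + sum1 = 235·256 + 62 = 60222 = 0xEB3E.

EB3E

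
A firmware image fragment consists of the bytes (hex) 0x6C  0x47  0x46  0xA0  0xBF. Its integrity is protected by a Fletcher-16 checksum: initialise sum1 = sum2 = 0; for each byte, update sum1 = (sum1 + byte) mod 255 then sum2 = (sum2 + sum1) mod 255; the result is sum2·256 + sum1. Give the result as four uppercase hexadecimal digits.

0F5A

Running sums (mod 255):
  after byte 0 (0x6C): sum1=108, sum2=108
  after byte 1 (0x47): sum1=179, sum2=32
  after byte 2 (0x46): sum1=249, sum2=26
  after byte 3 (0xA0): sum1=154, sum2=180
  after byte 4 (0xBF): sum1=90, sum2=15
Checksum = sum2·256 + sum1 = 15·256 + 90 = 3930 = 0x0F5A.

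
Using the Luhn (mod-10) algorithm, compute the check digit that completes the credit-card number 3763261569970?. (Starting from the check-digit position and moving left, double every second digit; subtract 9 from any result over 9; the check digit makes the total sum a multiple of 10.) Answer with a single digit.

6

Partial digits right→left: 0 7 9 9 6 5 1 6 2 3 6 7 3
Double every second digit counting from the check-digit position (so the 1st, 3rd, 5th, ... of the partial from the right).
  doubled (with −9 where >9): 0 9 3 2 4 3 6 → sum 27
  kept as-is: 7 9 5 6 3 7 → sum 37
Total = 27 + 37 = 64.
Check digit = (10 − (64 mod 10)) mod 10 = 6.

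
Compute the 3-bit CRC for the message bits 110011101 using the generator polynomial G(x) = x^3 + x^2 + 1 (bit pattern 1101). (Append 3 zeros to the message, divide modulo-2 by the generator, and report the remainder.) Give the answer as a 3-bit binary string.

Append 3 zeros: 110011101000. Divide by 1101 (XOR where the leading bit is 1):
  pos 0: 1100 XOR 1101 = 0001
  pos 3: 1111 XOR 1101 = 0010
  pos 5: 1001 XOR 1101 = 0100
  pos 6: 1000 XOR 1101 = 0101
  pos 7: 1010 XOR 1101 = 0111
  pos 8: 1110 XOR 1101 = 0011
Remainder (last 3 bits) = 011. This is the CRC / FCS.

011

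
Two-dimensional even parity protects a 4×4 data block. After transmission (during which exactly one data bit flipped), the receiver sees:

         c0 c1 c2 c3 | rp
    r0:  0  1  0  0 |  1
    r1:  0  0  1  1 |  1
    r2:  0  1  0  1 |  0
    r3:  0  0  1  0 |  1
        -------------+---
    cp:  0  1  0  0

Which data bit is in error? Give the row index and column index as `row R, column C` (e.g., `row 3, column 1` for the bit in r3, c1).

row 1, column 1

Recompute each row's even parity and compare to rp:
  r0: data parity 1, sent rp 1 → ok
  r1: data parity 0, sent rp 1 → mismatch
  r2: data parity 0, sent rp 0 → ok
  r3: data parity 1, sent rp 1 → ok
Recompute each column's even parity and compare to cp:
  c0: data parity 0, sent cp 0 → ok
  c1: data parity 0, sent cp 1 → mismatch
  c2: data parity 0, sent cp 0 → ok
  c3: data parity 0, sent cp 0 → ok
Exactly one row (r1) and one column (c1) fail → the flipped bit is at their intersection.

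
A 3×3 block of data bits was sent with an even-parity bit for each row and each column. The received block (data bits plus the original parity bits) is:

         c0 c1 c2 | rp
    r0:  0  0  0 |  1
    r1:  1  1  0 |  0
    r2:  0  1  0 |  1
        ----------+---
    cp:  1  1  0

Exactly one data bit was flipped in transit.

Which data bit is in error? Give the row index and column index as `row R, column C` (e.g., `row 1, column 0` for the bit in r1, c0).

Recompute each row's even parity and compare to rp:
  r0: data parity 0, sent rp 1 → mismatch
  r1: data parity 0, sent rp 0 → ok
  r2: data parity 1, sent rp 1 → ok
Recompute each column's even parity and compare to cp:
  c0: data parity 1, sent cp 1 → ok
  c1: data parity 0, sent cp 1 → mismatch
  c2: data parity 0, sent cp 0 → ok
Exactly one row (r0) and one column (c1) fail → the flipped bit is at their intersection.

row 0, column 1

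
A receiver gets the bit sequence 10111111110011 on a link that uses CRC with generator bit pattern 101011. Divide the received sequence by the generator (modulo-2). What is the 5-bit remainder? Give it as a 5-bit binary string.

11010

Modulo-2 division of 10111111110011 by 101011:
  pos 0: 101111 XOR 101011 = 000100
  pos 3: 100111 XOR 101011 = 001100
  pos 5: 110010 XOR 101011 = 011001
  pos 6: 110010 XOR 101011 = 011001
  pos 7: 110011 XOR 101011 = 011000
  pos 8: 110001 XOR 101011 = 011010
Remainder = 11010 (nonzero — an error is detected).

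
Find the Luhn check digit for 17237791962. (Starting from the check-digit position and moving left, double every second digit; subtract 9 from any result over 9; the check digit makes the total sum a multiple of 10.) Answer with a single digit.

Partial digits right→left: 2 6 9 1 9 7 7 3 2 7 1
Double every second digit counting from the check-digit position (so the 1st, 3rd, 5th, ... of the partial from the right).
  doubled (with −9 where >9): 4 9 9 5 4 2 → sum 33
  kept as-is: 6 1 7 3 7 → sum 24
Total = 33 + 24 = 57.
Check digit = (10 − (57 mod 10)) mod 10 = 3.

3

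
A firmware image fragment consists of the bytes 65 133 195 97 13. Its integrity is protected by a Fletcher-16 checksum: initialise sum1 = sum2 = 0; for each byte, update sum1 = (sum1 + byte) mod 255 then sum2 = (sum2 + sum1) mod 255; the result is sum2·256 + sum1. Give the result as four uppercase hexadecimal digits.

Running sums (mod 255):
  after byte 0 (65): sum1=65, sum2=65
  after byte 1 (133): sum1=198, sum2=8
  after byte 2 (195): sum1=138, sum2=146
  after byte 3 (97): sum1=235, sum2=126
  after byte 4 (13): sum1=248, sum2=119
Checksum = sum2·256 + sum1 = 119·256 + 248 = 30712 = 0x77F8.

77F8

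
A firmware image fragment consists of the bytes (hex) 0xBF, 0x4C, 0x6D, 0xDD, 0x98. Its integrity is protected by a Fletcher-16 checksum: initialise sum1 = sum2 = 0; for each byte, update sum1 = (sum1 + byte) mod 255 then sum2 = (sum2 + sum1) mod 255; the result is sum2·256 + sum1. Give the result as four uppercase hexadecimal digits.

Running sums (mod 255):
  after byte 0 (0xBF): sum1=191, sum2=191
  after byte 1 (0x4C): sum1=12, sum2=203
  after byte 2 (0x6D): sum1=121, sum2=69
  after byte 3 (0xDD): sum1=87, sum2=156
  after byte 4 (0x98): sum1=239, sum2=140
Checksum = sum2·256 + sum1 = 140·256 + 239 = 36079 = 0x8CEF.

8CEF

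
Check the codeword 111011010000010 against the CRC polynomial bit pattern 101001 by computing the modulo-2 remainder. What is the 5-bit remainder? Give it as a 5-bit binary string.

Modulo-2 division of 111011010000010 by 101001:
  pos 0: 111011 XOR 101001 = 010010
  pos 1: 100100 XOR 101001 = 001101
  pos 3: 110110 XOR 101001 = 011111
  pos 4: 111110 XOR 101001 = 010111
  pos 5: 101110 XOR 101001 = 000111
  pos 8: 111001 XOR 101001 = 010000
  pos 9: 100000 XOR 101001 = 001001
Remainder = 01001 (nonzero — an error is detected).

01001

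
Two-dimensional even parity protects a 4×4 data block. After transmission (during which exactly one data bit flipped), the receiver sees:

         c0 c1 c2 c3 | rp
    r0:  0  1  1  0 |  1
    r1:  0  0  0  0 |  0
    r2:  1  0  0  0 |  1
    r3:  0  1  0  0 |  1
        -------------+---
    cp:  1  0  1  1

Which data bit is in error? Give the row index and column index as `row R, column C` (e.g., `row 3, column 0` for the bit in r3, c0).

row 0, column 3

Recompute each row's even parity and compare to rp:
  r0: data parity 0, sent rp 1 → mismatch
  r1: data parity 0, sent rp 0 → ok
  r2: data parity 1, sent rp 1 → ok
  r3: data parity 1, sent rp 1 → ok
Recompute each column's even parity and compare to cp:
  c0: data parity 1, sent cp 1 → ok
  c1: data parity 0, sent cp 0 → ok
  c2: data parity 1, sent cp 1 → ok
  c3: data parity 0, sent cp 1 → mismatch
Exactly one row (r0) and one column (c3) fail → the flipped bit is at their intersection.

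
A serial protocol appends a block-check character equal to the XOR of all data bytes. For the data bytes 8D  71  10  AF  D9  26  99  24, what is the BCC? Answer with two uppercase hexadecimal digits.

XOR the bytes together:
  start with 0x8D
  0x8D ⊕ 0x71 = 0xFC
  0xFC ⊕ 0x10 = 0xEC
  0xEC ⊕ 0xAF = 0x43
  0x43 ⊕ 0xD9 = 0x9A
  0x9A ⊕ 0x26 = 0xBC
  0xBC ⊕ 0x99 = 0x25
  0x25 ⊕ 0x24 = 0x01

01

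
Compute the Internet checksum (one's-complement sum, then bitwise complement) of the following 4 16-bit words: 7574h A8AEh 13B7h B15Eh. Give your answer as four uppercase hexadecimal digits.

One's-complement addition (fold any carry out of bit 15 back into bit 0):
  0x7574 + 0xA8AE = 0x11E22 → wrap carry → 0x1E23
  0x1E23 + 0x13B7 = 0x031DA
  0x31DA + 0xB15E = 0x0E338
One's-complement sum = 0xE338.
Checksum = ~0xE338 & 0xFFFF = 0x1CC7.

1CC7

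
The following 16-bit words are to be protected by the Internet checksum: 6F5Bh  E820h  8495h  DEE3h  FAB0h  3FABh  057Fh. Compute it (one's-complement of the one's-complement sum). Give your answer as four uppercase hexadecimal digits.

One's-complement addition (fold any carry out of bit 15 back into bit 0):
  0x6F5B + 0xE820 = 0x1577B → wrap carry → 0x577C
  0x577C + 0x8495 = 0x0DC11
  0xDC11 + 0xDEE3 = 0x1BAF4 → wrap carry → 0xBAF5
  0xBAF5 + 0xFAB0 = 0x1B5A5 → wrap carry → 0xB5A6
  0xB5A6 + 0x3FAB = 0x0F551
  0xF551 + 0x057F = 0x0FAD0
One's-complement sum = 0xFAD0.
Checksum = ~0xFAD0 & 0xFFFF = 0x052F.

052F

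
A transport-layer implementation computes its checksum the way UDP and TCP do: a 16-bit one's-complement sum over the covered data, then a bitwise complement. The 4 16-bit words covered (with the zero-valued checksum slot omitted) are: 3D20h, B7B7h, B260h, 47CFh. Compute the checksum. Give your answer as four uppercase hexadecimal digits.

10F8

One's-complement addition (fold any carry out of bit 15 back into bit 0):
  0x3D20 + 0xB7B7 = 0x0F4D7
  0xF4D7 + 0xB260 = 0x1A737 → wrap carry → 0xA738
  0xA738 + 0x47CF = 0x0EF07
One's-complement sum = 0xEF07.
Checksum = ~0xEF07 & 0xFFFF = 0x10F8.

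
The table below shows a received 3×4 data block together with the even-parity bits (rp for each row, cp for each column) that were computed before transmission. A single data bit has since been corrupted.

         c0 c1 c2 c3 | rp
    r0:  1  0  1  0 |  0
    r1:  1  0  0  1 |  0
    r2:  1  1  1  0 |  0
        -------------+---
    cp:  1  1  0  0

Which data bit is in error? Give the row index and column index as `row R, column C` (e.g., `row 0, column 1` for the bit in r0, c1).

row 2, column 3

Recompute each row's even parity and compare to rp:
  r0: data parity 0, sent rp 0 → ok
  r1: data parity 0, sent rp 0 → ok
  r2: data parity 1, sent rp 0 → mismatch
Recompute each column's even parity and compare to cp:
  c0: data parity 1, sent cp 1 → ok
  c1: data parity 1, sent cp 1 → ok
  c2: data parity 0, sent cp 0 → ok
  c3: data parity 1, sent cp 0 → mismatch
Exactly one row (r2) and one column (c3) fail → the flipped bit is at their intersection.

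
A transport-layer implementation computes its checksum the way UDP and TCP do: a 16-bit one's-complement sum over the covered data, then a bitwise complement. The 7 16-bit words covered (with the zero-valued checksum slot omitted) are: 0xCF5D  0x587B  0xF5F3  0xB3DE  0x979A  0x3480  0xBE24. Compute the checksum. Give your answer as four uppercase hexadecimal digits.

One's-complement addition (fold any carry out of bit 15 back into bit 0):
  0xCF5D + 0x587B = 0x127D8 → wrap carry → 0x27D9
  0x27D9 + 0xF5F3 = 0x11DCC → wrap carry → 0x1DCD
  0x1DCD + 0xB3DE = 0x0D1AB
  0xD1AB + 0x979A = 0x16945 → wrap carry → 0x6946
  0x6946 + 0x3480 = 0x09DC6
  0x9DC6 + 0xBE24 = 0x15BEA → wrap carry → 0x5BEB
One's-complement sum = 0x5BEB.
Checksum = ~0x5BEB & 0xFFFF = 0xA414.

A414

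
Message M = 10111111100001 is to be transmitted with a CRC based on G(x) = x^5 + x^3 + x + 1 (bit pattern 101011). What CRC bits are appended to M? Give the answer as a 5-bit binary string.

01110

Append 5 zeros: 1011111110000100000. Divide by 101011 (XOR where the leading bit is 1):
  pos 0: 101111 XOR 101011 = 000100
  pos 3: 100111 XOR 101011 = 001100
  pos 5: 110000 XOR 101011 = 011011
  pos 6: 110110 XOR 101011 = 011101
  pos 7: 111010 XOR 101011 = 010001
  pos 8: 100011 XOR 101011 = 001000
  pos 10: 100000 XOR 101011 = 001011
  pos 12: 101100 XOR 101011 = 000111
Remainder (last 5 bits) = 01110. This is the CRC / FCS.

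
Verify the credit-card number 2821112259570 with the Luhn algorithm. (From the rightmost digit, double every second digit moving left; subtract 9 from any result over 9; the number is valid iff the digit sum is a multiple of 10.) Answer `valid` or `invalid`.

From the right, keep odd positions and double even positions (subtract 9 from any doubled value over 9):
  doubled (positions 2,4,...): 5 9 4 2 2 7 → sum 29
  kept (positions 1,3,...): 0 5 5 2 1 2 2 → sum 17
Total = 46.
46 mod 10 = 6, so the number is invalid.

invalid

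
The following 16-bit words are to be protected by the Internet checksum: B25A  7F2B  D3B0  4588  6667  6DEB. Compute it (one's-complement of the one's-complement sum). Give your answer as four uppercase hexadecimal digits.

E0ED

One's-complement addition (fold any carry out of bit 15 back into bit 0):
  0xB25A + 0x7F2B = 0x13185 → wrap carry → 0x3186
  0x3186 + 0xD3B0 = 0x10536 → wrap carry → 0x0537
  0x0537 + 0x4588 = 0x04ABF
  0x4ABF + 0x6667 = 0x0B126
  0xB126 + 0x6DEB = 0x11F11 → wrap carry → 0x1F12
One's-complement sum = 0x1F12.
Checksum = ~0x1F12 & 0xFFFF = 0xE0ED.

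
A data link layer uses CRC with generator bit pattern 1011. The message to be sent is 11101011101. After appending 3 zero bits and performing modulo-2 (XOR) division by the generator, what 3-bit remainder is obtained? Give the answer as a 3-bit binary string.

Append 3 zeros: 11101011101000. Divide by 1011 (XOR where the leading bit is 1):
  pos 0: 1110 XOR 1011 = 0101
  pos 1: 1011 XOR 1011 = 0000
  pos 6: 1110 XOR 1011 = 0101
  pos 7: 1011 XOR 1011 = 0000
Remainder (last 3 bits) = 000. This is the CRC / FCS.

000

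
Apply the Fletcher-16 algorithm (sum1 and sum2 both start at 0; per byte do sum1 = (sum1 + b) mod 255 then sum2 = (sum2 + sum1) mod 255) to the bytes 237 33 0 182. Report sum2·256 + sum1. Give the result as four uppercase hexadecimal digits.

D1C5

Running sums (mod 255):
  after byte 0 (237): sum1=237, sum2=237
  after byte 1 (33): sum1=15, sum2=252
  after byte 2 (0): sum1=15, sum2=12
  after byte 3 (182): sum1=197, sum2=209
Checksum = sum2·256 + sum1 = 209·256 + 197 = 53701 = 0xD1C5.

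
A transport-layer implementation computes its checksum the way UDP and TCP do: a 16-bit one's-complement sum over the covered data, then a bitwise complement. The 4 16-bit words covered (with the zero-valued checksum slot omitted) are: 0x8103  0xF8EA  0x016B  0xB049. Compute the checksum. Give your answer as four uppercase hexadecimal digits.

One's-complement addition (fold any carry out of bit 15 back into bit 0):
  0x8103 + 0xF8EA = 0x179ED → wrap carry → 0x79EE
  0x79EE + 0x016B = 0x07B59
  0x7B59 + 0xB049 = 0x12BA2 → wrap carry → 0x2BA3
One's-complement sum = 0x2BA3.
Checksum = ~0x2BA3 & 0xFFFF = 0xD45C.

D45C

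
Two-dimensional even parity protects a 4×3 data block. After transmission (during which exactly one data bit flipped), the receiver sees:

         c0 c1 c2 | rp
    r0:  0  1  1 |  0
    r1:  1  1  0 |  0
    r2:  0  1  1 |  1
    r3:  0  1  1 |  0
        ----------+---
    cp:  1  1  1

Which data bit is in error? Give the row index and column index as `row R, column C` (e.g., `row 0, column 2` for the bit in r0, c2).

row 2, column 1

Recompute each row's even parity and compare to rp:
  r0: data parity 0, sent rp 0 → ok
  r1: data parity 0, sent rp 0 → ok
  r2: data parity 0, sent rp 1 → mismatch
  r3: data parity 0, sent rp 0 → ok
Recompute each column's even parity and compare to cp:
  c0: data parity 1, sent cp 1 → ok
  c1: data parity 0, sent cp 1 → mismatch
  c2: data parity 1, sent cp 1 → ok
Exactly one row (r2) and one column (c1) fail → the flipped bit is at their intersection.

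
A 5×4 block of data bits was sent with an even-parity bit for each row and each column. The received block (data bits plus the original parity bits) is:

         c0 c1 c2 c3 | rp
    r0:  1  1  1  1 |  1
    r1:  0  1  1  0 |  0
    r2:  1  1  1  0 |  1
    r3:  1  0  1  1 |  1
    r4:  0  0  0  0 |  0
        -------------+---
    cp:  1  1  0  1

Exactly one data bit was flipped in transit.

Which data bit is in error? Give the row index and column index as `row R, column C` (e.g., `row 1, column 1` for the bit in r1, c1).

Recompute each row's even parity and compare to rp:
  r0: data parity 0, sent rp 1 → mismatch
  r1: data parity 0, sent rp 0 → ok
  r2: data parity 1, sent rp 1 → ok
  r3: data parity 1, sent rp 1 → ok
  r4: data parity 0, sent rp 0 → ok
Recompute each column's even parity and compare to cp:
  c0: data parity 1, sent cp 1 → ok
  c1: data parity 1, sent cp 1 → ok
  c2: data parity 0, sent cp 0 → ok
  c3: data parity 0, sent cp 1 → mismatch
Exactly one row (r0) and one column (c3) fail → the flipped bit is at their intersection.

row 0, column 3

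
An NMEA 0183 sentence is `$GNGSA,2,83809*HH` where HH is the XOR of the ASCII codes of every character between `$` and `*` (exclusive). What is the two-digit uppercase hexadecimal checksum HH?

54

XOR the ASCII codes of the payload characters:
  'G' = 0x47 → acc = 0x47
  'N' = 0x4E → acc = 0x09
  'G' = 0x47 → acc = 0x4E
  'S' = 0x53 → acc = 0x1D
  'A' = 0x41 → acc = 0x5C
  ',' = 0x2C → acc = 0x70
  '2' = 0x32 → acc = 0x42
  ',' = 0x2C → acc = 0x6E
  '8' = 0x38 → acc = 0x56
  '3' = 0x33 → acc = 0x65
  '8' = 0x38 → acc = 0x5D
  '0' = 0x30 → acc = 0x6D
  '9' = 0x39 → acc = 0x54
Checksum = 0x54.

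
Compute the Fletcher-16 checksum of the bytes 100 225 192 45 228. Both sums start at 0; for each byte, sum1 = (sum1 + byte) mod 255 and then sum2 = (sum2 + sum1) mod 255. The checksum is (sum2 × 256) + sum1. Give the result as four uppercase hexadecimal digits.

Running sums (mod 255):
  after byte 0 (100): sum1=100, sum2=100
  after byte 1 (225): sum1=70, sum2=170
  after byte 2 (192): sum1=7, sum2=177
  after byte 3 (45): sum1=52, sum2=229
  after byte 4 (228): sum1=25, sum2=254
Checksum = sum2·256 + sum1 = 254·256 + 25 = 65049 = 0xFE19.

FE19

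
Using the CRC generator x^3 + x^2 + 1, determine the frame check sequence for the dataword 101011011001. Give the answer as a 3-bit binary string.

Append 3 zeros: 101011011001000. Divide by 1101 (XOR where the leading bit is 1):
  pos 0: 1010 XOR 1101 = 0111
  pos 1: 1111 XOR 1101 = 0010
  pos 3: 1010 XOR 1101 = 0111
  pos 4: 1111 XOR 1101 = 0010
  pos 6: 1010 XOR 1101 = 0111
  pos 7: 1110 XOR 1101 = 0011
  pos 9: 1110 XOR 1101 = 0011
  pos 11: 1100 XOR 1101 = 0001
Remainder (last 3 bits) = 001. This is the CRC / FCS.

001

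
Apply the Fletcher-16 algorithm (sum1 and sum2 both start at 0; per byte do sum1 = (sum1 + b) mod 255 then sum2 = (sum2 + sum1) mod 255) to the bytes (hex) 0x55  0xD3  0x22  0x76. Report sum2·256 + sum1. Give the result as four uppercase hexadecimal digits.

Running sums (mod 255):
  after byte 0 (0x55): sum1=85, sum2=85
  after byte 1 (0xD3): sum1=41, sum2=126
  after byte 2 (0x22): sum1=75, sum2=201
  after byte 3 (0x76): sum1=193, sum2=139
Checksum = sum2·256 + sum1 = 139·256 + 193 = 35777 = 0x8BC1.

8BC1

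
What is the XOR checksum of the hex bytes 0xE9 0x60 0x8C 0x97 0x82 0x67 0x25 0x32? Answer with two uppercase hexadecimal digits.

60

XOR the bytes together:
  start with 0xE9
  0xE9 ⊕ 0x60 = 0x89
  0x89 ⊕ 0x8C = 0x05
  0x05 ⊕ 0x97 = 0x92
  0x92 ⊕ 0x82 = 0x10
  0x10 ⊕ 0x67 = 0x77
  0x77 ⊕ 0x25 = 0x52
  0x52 ⊕ 0x32 = 0x60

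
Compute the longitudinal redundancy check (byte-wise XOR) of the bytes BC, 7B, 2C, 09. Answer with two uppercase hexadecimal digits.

E2

XOR the bytes together:
  start with 0xBC
  0xBC ⊕ 0x7B = 0xC7
  0xC7 ⊕ 0x2C = 0xEB
  0xEB ⊕ 0x09 = 0xE2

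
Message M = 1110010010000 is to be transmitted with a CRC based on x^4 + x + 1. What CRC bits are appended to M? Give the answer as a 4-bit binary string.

0001

Append 4 zeros: 11100100100000000. Divide by 10011 (XOR where the leading bit is 1):
  pos 0: 11100 XOR 10011 = 01111
  pos 1: 11111 XOR 10011 = 01100
  pos 2: 11000 XOR 10011 = 01011
  pos 3: 10110 XOR 10011 = 00101
  pos 5: 10110 XOR 10011 = 00101
  pos 7: 10100 XOR 10011 = 00111
  pos 9: 11100 XOR 10011 = 01111
  pos 10: 11110 XOR 10011 = 01101
  pos 11: 11010 XOR 10011 = 01001
  pos 12: 10010 XOR 10011 = 00001
Remainder (last 4 bits) = 0001. This is the CRC / FCS.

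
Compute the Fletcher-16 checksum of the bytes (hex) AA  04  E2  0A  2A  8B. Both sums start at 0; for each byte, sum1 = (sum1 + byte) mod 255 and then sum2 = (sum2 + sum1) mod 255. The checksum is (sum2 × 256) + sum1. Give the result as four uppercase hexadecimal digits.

Running sums (mod 255):
  after byte 0 (AA): sum1=170, sum2=170
  after byte 1 (04): sum1=174, sum2=89
  after byte 2 (E2): sum1=145, sum2=234
  after byte 3 (0A): sum1=155, sum2=134
  after byte 4 (2A): sum1=197, sum2=76
  after byte 5 (8B): sum1=81, sum2=157
Checksum = sum2·256 + sum1 = 157·256 + 81 = 40273 = 0x9D51.

9D51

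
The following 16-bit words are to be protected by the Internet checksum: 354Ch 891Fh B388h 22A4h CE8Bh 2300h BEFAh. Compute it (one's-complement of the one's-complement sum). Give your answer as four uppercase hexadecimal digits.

One's-complement addition (fold any carry out of bit 15 back into bit 0):
  0x354C + 0x891F = 0x0BE6B
  0xBE6B + 0xB388 = 0x171F3 → wrap carry → 0x71F4
  0x71F4 + 0x22A4 = 0x09498
  0x9498 + 0xCE8B = 0x16323 → wrap carry → 0x6324
  0x6324 + 0x2300 = 0x08624
  0x8624 + 0xBEFA = 0x1451E → wrap carry → 0x451F
One's-complement sum = 0x451F.
Checksum = ~0x451F & 0xFFFF = 0xBAE0.

BAE0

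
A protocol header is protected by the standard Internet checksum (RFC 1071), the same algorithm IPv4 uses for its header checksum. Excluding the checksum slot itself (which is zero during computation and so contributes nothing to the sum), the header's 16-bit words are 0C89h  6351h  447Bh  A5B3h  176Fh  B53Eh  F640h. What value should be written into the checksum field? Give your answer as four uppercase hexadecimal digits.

E307

One's-complement addition (fold any carry out of bit 15 back into bit 0):
  0x0C89 + 0x6351 = 0x06FDA
  0x6FDA + 0x447B = 0x0B455
  0xB455 + 0xA5B3 = 0x15A08 → wrap carry → 0x5A09
  0x5A09 + 0x176F = 0x07178
  0x7178 + 0xB53E = 0x126B6 → wrap carry → 0x26B7
  0x26B7 + 0xF640 = 0x11CF7 → wrap carry → 0x1CF8
One's-complement sum = 0x1CF8.
Checksum = ~0x1CF8 & 0xFFFF = 0xE307.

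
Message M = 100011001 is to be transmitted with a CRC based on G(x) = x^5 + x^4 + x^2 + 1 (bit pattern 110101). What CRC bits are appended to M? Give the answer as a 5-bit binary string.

Append 5 zeros: 10001100100000. Divide by 110101 (XOR where the leading bit is 1):
  pos 0: 100011 XOR 110101 = 010110
  pos 1: 101100 XOR 110101 = 011001
  pos 2: 110010 XOR 110101 = 000111
  pos 5: 111100 XOR 110101 = 001001
  pos 7: 100100 XOR 110101 = 010001
  pos 8: 100010 XOR 110101 = 010111
Remainder (last 5 bits) = 10111. This is the CRC / FCS.

10111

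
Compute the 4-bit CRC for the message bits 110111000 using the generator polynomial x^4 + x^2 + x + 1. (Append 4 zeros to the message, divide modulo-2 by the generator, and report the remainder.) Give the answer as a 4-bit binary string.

Append 4 zeros: 1101110000000. Divide by 10111 (XOR where the leading bit is 1):
  pos 0: 11011 XOR 10111 = 01100
  pos 1: 11001 XOR 10111 = 01110
  pos 2: 11100 XOR 10111 = 01011
  pos 3: 10110 XOR 10111 = 00001
  pos 7: 10000 XOR 10111 = 00111
Remainder (last 4 bits) = 1110. This is the CRC / FCS.

1110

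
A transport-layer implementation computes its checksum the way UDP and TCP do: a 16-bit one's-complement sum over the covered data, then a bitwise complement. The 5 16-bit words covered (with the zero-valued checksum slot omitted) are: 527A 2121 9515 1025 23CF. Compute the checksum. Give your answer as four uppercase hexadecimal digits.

One's-complement addition (fold any carry out of bit 15 back into bit 0):
  0x527A + 0x2121 = 0x0739B
  0x739B + 0x9515 = 0x108B0 → wrap carry → 0x08B1
  0x08B1 + 0x1025 = 0x018D6
  0x18D6 + 0x23CF = 0x03CA5
One's-complement sum = 0x3CA5.
Checksum = ~0x3CA5 & 0xFFFF = 0xC35A.

C35A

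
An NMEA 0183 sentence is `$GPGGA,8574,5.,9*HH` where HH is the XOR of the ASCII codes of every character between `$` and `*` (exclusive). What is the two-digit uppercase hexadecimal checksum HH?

56

XOR the ASCII codes of the payload characters:
  'G' = 0x47 → acc = 0x47
  'P' = 0x50 → acc = 0x17
  'G' = 0x47 → acc = 0x50
  'G' = 0x47 → acc = 0x17
  'A' = 0x41 → acc = 0x56
  ',' = 0x2C → acc = 0x7A
  '8' = 0x38 → acc = 0x42
  '5' = 0x35 → acc = 0x77
  '7' = 0x37 → acc = 0x40
  '4' = 0x34 → acc = 0x74
  ',' = 0x2C → acc = 0x58
  '5' = 0x35 → acc = 0x6D
  '.' = 0x2E → acc = 0x43
  ',' = 0x2C → acc = 0x6F
  '9' = 0x39 → acc = 0x56
Checksum = 0x56.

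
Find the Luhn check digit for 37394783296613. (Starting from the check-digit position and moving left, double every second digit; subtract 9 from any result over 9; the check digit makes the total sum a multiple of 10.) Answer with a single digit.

0

Partial digits right→left: 3 1 6 6 9 2 3 8 7 4 9 3 7 3
Double every second digit counting from the check-digit position (so the 1st, 3rd, 5th, ... of the partial from the right).
  doubled (with −9 where >9): 6 3 9 6 5 9 5 → sum 43
  kept as-is: 1 6 2 8 4 3 3 → sum 27
Total = 43 + 27 = 70.
Check digit = (10 − (70 mod 10)) mod 10 = 0.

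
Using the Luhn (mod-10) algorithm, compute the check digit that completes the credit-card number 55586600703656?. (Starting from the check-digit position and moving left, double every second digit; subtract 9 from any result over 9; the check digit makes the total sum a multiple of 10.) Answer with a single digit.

Partial digits right→left: 6 5 6 3 0 7 0 0 6 6 8 5 5 5
Double every second digit counting from the check-digit position (so the 1st, 3rd, 5th, ... of the partial from the right).
  doubled (with −9 where >9): 3 3 0 0 3 7 1 → sum 17
  kept as-is: 5 3 7 0 6 5 5 → sum 31
Total = 17 + 31 = 48.
Check digit = (10 − (48 mod 10)) mod 10 = 2.

2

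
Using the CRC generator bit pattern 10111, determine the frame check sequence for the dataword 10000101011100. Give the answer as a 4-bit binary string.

Append 4 zeros: 100001010111000000. Divide by 10111 (XOR where the leading bit is 1):
  pos 0: 10000 XOR 10111 = 00111
  pos 2: 11110 XOR 10111 = 01001
  pos 3: 10011 XOR 10111 = 00100
  pos 5: 10001 XOR 10111 = 00110
  pos 7: 11011 XOR 10111 = 01100
  pos 8: 11000 XOR 10111 = 01111
  pos 9: 11110 XOR 10111 = 01001
  pos 10: 10010 XOR 10111 = 00101
  pos 12: 10100 XOR 10111 = 00011
Remainder (last 4 bits) = 0110. This is the CRC / FCS.

0110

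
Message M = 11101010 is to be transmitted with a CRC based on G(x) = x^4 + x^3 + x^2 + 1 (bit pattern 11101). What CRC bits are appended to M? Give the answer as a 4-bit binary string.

Append 4 zeros: 111010100000. Divide by 11101 (XOR where the leading bit is 1):
  pos 0: 11101 XOR 11101 = 00000
  pos 6: 10000 XOR 11101 = 01101
  pos 7: 11010 XOR 11101 = 00111
Remainder (last 4 bits) = 0111. This is the CRC / FCS.

0111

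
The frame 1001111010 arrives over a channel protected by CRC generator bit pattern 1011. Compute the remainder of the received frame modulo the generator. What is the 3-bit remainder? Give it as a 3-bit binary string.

001

Modulo-2 division of 1001111010 by 1011:
  pos 0: 1001 XOR 1011 = 0010
  pos 2: 1011 XOR 1011 = 0000
  pos 6: 1010 XOR 1011 = 0001
Remainder = 001 (nonzero — an error is detected).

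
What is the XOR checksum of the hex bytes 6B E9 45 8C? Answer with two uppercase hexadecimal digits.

4B

XOR the bytes together:
  start with 0x6B
  0x6B ⊕ 0xE9 = 0x82
  0x82 ⊕ 0x45 = 0xC7
  0xC7 ⊕ 0x8C = 0x4B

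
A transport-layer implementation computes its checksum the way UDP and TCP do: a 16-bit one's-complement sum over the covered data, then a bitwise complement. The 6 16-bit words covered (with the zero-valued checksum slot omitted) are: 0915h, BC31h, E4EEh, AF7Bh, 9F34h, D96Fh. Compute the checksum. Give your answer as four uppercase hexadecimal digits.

2DAA

One's-complement addition (fold any carry out of bit 15 back into bit 0):
  0x0915 + 0xBC31 = 0x0C546
  0xC546 + 0xE4EE = 0x1AA34 → wrap carry → 0xAA35
  0xAA35 + 0xAF7B = 0x159B0 → wrap carry → 0x59B1
  0x59B1 + 0x9F34 = 0x0F8E5
  0xF8E5 + 0xD96F = 0x1D254 → wrap carry → 0xD255
One's-complement sum = 0xD255.
Checksum = ~0xD255 & 0xFFFF = 0x2DAA.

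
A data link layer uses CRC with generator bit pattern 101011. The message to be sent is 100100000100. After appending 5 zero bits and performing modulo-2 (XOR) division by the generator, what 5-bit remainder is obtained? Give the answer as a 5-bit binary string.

Append 5 zeros: 10010000010000000. Divide by 101011 (XOR where the leading bit is 1):
  pos 0: 100100 XOR 101011 = 001111
  pos 2: 111100 XOR 101011 = 010111
  pos 3: 101110 XOR 101011 = 000101
  pos 6: 101100 XOR 101011 = 000111
  pos 9: 111000 XOR 101011 = 010011
  pos 10: 100110 XOR 101011 = 001101
Remainder (last 5 bits) = 11010. This is the CRC / FCS.

11010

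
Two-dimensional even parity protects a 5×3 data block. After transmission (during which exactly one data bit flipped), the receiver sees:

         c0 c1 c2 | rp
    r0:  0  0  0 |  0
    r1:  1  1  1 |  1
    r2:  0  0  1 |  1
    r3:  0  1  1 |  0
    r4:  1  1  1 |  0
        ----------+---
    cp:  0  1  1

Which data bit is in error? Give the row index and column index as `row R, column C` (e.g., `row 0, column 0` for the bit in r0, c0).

Recompute each row's even parity and compare to rp:
  r0: data parity 0, sent rp 0 → ok
  r1: data parity 1, sent rp 1 → ok
  r2: data parity 1, sent rp 1 → ok
  r3: data parity 0, sent rp 0 → ok
  r4: data parity 1, sent rp 0 → mismatch
Recompute each column's even parity and compare to cp:
  c0: data parity 0, sent cp 0 → ok
  c1: data parity 1, sent cp 1 → ok
  c2: data parity 0, sent cp 1 → mismatch
Exactly one row (r4) and one column (c2) fail → the flipped bit is at their intersection.

row 4, column 2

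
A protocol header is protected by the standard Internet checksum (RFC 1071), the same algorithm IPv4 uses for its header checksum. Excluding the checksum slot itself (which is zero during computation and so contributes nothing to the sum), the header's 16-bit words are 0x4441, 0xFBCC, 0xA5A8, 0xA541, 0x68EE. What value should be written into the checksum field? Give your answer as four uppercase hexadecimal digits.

0C19

One's-complement addition (fold any carry out of bit 15 back into bit 0):
  0x4441 + 0xFBCC = 0x1400D → wrap carry → 0x400E
  0x400E + 0xA5A8 = 0x0E5B6
  0xE5B6 + 0xA541 = 0x18AF7 → wrap carry → 0x8AF8
  0x8AF8 + 0x68EE = 0x0F3E6
One's-complement sum = 0xF3E6.
Checksum = ~0xF3E6 & 0xFFFF = 0x0C19.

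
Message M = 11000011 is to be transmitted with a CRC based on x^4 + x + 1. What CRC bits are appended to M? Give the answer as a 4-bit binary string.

1100

Append 4 zeros: 110000110000. Divide by 10011 (XOR where the leading bit is 1):
  pos 0: 11000 XOR 10011 = 01011
  pos 1: 10110 XOR 10011 = 00101
  pos 3: 10111 XOR 10011 = 00100
  pos 5: 10000 XOR 10011 = 00011
Remainder (last 4 bits) = 1100. This is the CRC / FCS.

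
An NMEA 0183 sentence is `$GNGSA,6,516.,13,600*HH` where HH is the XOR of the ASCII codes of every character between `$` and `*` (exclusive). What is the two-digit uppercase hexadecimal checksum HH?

XOR the ASCII codes of the payload characters:
  'G' = 0x47 → acc = 0x47
  'N' = 0x4E → acc = 0x09
  'G' = 0x47 → acc = 0x4E
  'S' = 0x53 → acc = 0x1D
  'A' = 0x41 → acc = 0x5C
  ',' = 0x2C → acc = 0x70
  '6' = 0x36 → acc = 0x46
  ',' = 0x2C → acc = 0x6A
  '5' = 0x35 → acc = 0x5F
  '1' = 0x31 → acc = 0x6E
  '6' = 0x36 → acc = 0x58
  '.' = 0x2E → acc = 0x76
  ',' = 0x2C → acc = 0x5A
  '1' = 0x31 → acc = 0x6B
  '3' = 0x33 → acc = 0x58
  ',' = 0x2C → acc = 0x74
  '6' = 0x36 → acc = 0x42
  '0' = 0x30 → acc = 0x72
  '0' = 0x30 → acc = 0x42
Checksum = 0x42.

42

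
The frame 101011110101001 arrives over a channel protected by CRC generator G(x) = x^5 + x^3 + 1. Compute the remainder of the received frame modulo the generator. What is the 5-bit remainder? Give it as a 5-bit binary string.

00100

Modulo-2 division of 101011110101001 by 101001:
  pos 0: 101011 XOR 101001 = 000010
  pos 4: 101101 XOR 101001 = 000100
  pos 7: 100010 XOR 101001 = 001011
  pos 9: 101101 XOR 101001 = 000100
Remainder = 00100 (nonzero — an error is detected).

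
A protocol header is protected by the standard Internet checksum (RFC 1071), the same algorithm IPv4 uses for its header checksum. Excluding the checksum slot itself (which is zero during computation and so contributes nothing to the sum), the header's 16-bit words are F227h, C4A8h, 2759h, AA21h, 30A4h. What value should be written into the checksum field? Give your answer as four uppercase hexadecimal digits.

4710

One's-complement addition (fold any carry out of bit 15 back into bit 0):
  0xF227 + 0xC4A8 = 0x1B6CF → wrap carry → 0xB6D0
  0xB6D0 + 0x2759 = 0x0DE29
  0xDE29 + 0xAA21 = 0x1884A → wrap carry → 0x884B
  0x884B + 0x30A4 = 0x0B8EF
One's-complement sum = 0xB8EF.
Checksum = ~0xB8EF & 0xFFFF = 0x4710.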